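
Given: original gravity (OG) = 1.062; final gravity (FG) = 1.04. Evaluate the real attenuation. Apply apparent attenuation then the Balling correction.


AA = (OG−FG)/(OG−1)·100;  RA = AA·0.8192
AA = (1.062 − 1.04)/(1.062 − 1)·100 = 35.4839
RA = 35.4839·0.8192

29.0684 %


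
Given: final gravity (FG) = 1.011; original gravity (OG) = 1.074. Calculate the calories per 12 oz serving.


ABW = (OG−FG)·131.25·0.79/FG;  °P = 259 − 259/SG (for OG→OE and FG→AE);  RE = 0.1808·OE + 0.8192·AE;  Cal = (6.9·ABW + 4·(RE−0.1))·FG·3.55
ABW = (1.074 − 1.011)·131.25·0.79/1.011 = 6.4612
OE = 259 − 259/1.074 = 17.8454 °P
AE = 259 − 259/1.011 = 2.8180 °P
RE = 0.1808·17.8454 + 0.8192·2.8180 = 5.5350 °P
Cal = (6.9·6.4612 + 4·(5.5350−0.1))·1.011·3.55

238.0344 kcal


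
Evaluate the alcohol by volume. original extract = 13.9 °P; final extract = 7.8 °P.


SG = 259/(259 − P);  ABV = (OG − FG)·131.25
OG = 259/(259 − 13.9) = 1.0567
FG = 259/(259 − 7.8) = 1.0311
ABV = (1.0567 − 1.0311)·131.25

3.3680 % ABV


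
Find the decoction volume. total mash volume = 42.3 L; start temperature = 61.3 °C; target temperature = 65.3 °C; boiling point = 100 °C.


V_dec = V_total·(T_target − T_start)/(T_boil − T_start)
V_dec = 42.3·(65.3 − 61.3)/(100 − 61.3)

4.3721 L


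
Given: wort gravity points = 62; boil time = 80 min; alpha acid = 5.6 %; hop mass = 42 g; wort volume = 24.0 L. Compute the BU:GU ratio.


U = 1.65·0.000125^(GP/1000)·(1−e^(−0.04t))/4.15;  IBU = (α/100)·m·U·1000/V;  BU:GU = IBU/GP
U = 1.65·0.000125^(62/1000)·(1−e^(−0.04·80))/4.15 = 0.2185
IBU = (5.6/100)·42·0.2185·1000/24.0 = 21.4090
BU:GU = 21.4090/62

0.3453


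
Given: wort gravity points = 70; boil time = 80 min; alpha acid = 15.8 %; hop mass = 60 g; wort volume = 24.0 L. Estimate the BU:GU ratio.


U = 1.65·0.000125^(GP/1000)·(1−e^(−0.04t))/4.15;  IBU = (α/100)·m·U·1000/V;  BU:GU = IBU/GP
U = 1.65·0.000125^(70/1000)·(1−e^(−0.04·80))/4.15 = 0.2033
IBU = (15.8/100)·60·0.2033·1000/24.0 = 80.3051
BU:GU = 80.3051/70

1.1472


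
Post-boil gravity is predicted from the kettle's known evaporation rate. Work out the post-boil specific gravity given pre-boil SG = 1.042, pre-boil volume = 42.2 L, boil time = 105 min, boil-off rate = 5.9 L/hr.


V_post = V_pre − rate·(t/60);  SG_post = 1 + (SG_pre−1)·V_pre/V_post
V_post = 42.2 − 5.9·(105/60) = 31.8750
SG_post = 1 + (1.042 − 1)·42.2/31.8750

1.0556


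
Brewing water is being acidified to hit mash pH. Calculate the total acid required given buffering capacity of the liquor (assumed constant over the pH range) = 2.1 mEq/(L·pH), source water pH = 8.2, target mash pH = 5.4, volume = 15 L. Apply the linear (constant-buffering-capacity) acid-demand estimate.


acid = buffering capacity · (pH_source − pH_target) · V
acid = 2.1 · (8.2 − 5.4) · 15

88.2000 mEq


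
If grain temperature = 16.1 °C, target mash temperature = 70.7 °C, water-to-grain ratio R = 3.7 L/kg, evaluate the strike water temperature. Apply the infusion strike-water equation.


T_strike = (0.41/R)·(T_mash − T_grain) + T_mash
T_strike = (0.41/3.7)·(70.7 − 16.1) + 70.7

76.7503 °C


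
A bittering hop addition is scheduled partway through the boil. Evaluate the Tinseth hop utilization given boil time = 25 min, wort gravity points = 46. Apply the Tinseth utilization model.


U = 1.65·0.000125^(GP/1000) · (1 − e^(−0.04·t))/4.15
bigness = 1.65·0.000125^(46/1000) = 1.0913
boil_factor = (1 − e^(−0.04·25))/4.15 = 0.1523
U = 1.0913 · 0.1523

0.1662


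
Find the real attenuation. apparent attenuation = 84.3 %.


RA = AA · 0.8192
RA = 84.3 · 0.8192

69.0586 %


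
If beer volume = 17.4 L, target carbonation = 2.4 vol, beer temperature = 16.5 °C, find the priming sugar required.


residual = 14.695·(0.01821 + 0.09011·e^(−0.04·T));  sugar = (target − residual)·4.0·V
residual = 14.695·(0.01821 + 0.09011·e^(−0.04·16.5)) = 0.9520
sugar = (2.4 − 0.9520)·4.0·17.4

100.7813 g


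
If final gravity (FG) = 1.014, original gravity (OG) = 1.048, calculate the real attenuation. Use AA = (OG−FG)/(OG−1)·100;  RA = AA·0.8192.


AA = (1.048 − 1.014)/(1.048 − 1)·100 = 70.8333
RA = 70.8333·0.8192

58.0267 %


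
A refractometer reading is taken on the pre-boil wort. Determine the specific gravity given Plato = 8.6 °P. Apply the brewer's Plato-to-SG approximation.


SG = 259/(259 − P)
SG = 259/(259 − 8.6)

1.0343


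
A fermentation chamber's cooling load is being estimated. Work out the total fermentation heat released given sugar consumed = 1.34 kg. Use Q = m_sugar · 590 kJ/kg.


Q = 1.34 · 590

790.6000 kJ


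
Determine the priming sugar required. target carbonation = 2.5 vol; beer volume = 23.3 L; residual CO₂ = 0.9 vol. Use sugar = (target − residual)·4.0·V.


sugar = (2.5 − 0.9)·4.0·23.3

149.1200 g


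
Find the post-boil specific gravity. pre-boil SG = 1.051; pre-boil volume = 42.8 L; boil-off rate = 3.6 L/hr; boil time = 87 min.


V_post = V_pre − rate·(t/60);  SG_post = 1 + (SG_pre−1)·V_pre/V_post
V_post = 42.8 − 3.6·(87/60) = 37.5800
SG_post = 1 + (1.051 − 1)·42.8/37.5800

1.0581


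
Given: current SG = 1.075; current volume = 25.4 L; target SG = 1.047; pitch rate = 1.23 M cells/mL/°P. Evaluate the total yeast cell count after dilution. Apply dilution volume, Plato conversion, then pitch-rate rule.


V_w = V·((SG_c−1)/(SG_t−1)−1);  °P = 259 − 259/SG_t;  cells = rate·(V+V_w)·°P
V_w = 25.4·((1.075−1)/(1.047−1)−1) = 15.1319
V_final = 25.4 + 15.1319 = 40.5319
°P = 259 − 259/1.047 = 11.6266
cells = 1.23·40.5319·11.6266

579.6331 billion cells


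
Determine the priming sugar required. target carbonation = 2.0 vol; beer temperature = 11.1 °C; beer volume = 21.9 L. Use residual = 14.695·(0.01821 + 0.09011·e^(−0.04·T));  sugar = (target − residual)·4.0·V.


residual = 14.695·(0.01821 + 0.09011·e^(−0.04·11.1)) = 1.1170
sugar = (2.0 − 1.1170)·4.0·21.9

77.3505 g


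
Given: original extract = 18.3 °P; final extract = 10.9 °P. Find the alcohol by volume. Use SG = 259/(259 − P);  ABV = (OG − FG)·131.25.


OG = 259/(259 − 18.3) = 1.0760
FG = 259/(259 − 10.9) = 1.0439
ABV = (1.0760 − 1.0439)·131.25

4.2124 % ABV


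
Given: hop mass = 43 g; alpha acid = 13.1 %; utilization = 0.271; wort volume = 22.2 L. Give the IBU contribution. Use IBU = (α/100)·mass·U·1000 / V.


IBU = (13.1/100)·43·0.271·1000 / 22.2

68.7632 IBU


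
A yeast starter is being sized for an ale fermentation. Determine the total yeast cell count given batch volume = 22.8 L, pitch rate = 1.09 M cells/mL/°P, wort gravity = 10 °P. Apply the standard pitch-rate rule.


cells (billions) = rate · V_L · °P
cells = 1.09 · 22.8 · 10

248.5200 billion cells


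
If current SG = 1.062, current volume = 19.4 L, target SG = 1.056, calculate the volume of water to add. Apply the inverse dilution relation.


V_water = V·((SG_curr − 1)/(SG_target − 1) − 1)
V_water = 19.4·((1.062 − 1)/(1.056 − 1) − 1)

2.0786 L


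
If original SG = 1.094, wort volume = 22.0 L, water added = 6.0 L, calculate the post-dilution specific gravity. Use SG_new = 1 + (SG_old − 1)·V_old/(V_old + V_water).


pts = (1.094 − 1)·1000·22.0/(22.0 + 6.0) = 73.8571
SG_new = 1 + 73.8571/1000

1.0739


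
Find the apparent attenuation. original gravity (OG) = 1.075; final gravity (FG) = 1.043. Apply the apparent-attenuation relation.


AA = (OG − FG)/(OG − 1) · 100
AA = (1.075 − 1.043)/(1.075 − 1) · 100

42.6667 %


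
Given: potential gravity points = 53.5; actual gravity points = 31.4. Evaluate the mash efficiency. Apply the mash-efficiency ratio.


efficiency = actual / potential × 100
efficiency = 31.4 / 53.5 × 100

58.6916 %


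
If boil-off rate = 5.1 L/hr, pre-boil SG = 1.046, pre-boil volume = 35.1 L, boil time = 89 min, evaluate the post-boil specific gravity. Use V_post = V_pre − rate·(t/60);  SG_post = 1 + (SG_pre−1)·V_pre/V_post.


V_post = 35.1 − 5.1·(89/60) = 27.5350
SG_post = 1 + (1.046 − 1)·35.1/27.5350

1.0586


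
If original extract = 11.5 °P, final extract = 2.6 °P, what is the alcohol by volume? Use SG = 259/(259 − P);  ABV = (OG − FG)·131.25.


OG = 259/(259 − 11.5) = 1.0465
FG = 259/(259 − 2.6) = 1.0101
ABV = (1.0465 − 1.0101)·131.25

4.7676 % ABV


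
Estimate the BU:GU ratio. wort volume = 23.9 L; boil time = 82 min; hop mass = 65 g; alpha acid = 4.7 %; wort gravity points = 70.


U = 1.65·0.000125^(GP/1000)·(1−e^(−0.04t))/4.15;  IBU = (α/100)·m·U·1000/V;  BU:GU = IBU/GP
U = 1.65·0.000125^(70/1000)·(1−e^(−0.04·82))/4.15 = 0.2040
IBU = (4.7/100)·65·0.2040·1000/23.9 = 26.0721
BU:GU = 26.0721/70

0.3725


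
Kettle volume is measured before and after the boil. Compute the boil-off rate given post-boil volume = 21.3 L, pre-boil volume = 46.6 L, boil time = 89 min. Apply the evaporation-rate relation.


rate = (V_pre − V_post) / (t_min/60)
rate = (46.6 − 21.3) / (89/60)

17.0562 L/hr


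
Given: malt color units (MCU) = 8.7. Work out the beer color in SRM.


SRM = 1.4922 · MCU^0.6859
SRM = 1.4922 · 8.7^0.6859

6.5803 SRM


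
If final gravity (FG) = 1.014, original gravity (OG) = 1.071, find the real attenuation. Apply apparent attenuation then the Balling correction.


AA = (OG−FG)/(OG−1)·100;  RA = AA·0.8192
AA = (1.071 − 1.014)/(1.071 − 1)·100 = 80.2817
RA = 80.2817·0.8192

65.7668 %


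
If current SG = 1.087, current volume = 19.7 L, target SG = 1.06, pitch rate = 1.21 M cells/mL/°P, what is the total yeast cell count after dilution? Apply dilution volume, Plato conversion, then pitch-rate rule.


V_w = V·((SG_c−1)/(SG_t−1)−1);  °P = 259 − 259/SG_t;  cells = rate·(V+V_w)·°P
V_w = 19.7·((1.087−1)/(1.06−1)−1) = 8.8650
V_final = 19.7 + 8.8650 = 28.5650
°P = 259 − 259/1.06 = 14.6604
cells = 1.21·28.5650·14.6604

506.7162 billion cells


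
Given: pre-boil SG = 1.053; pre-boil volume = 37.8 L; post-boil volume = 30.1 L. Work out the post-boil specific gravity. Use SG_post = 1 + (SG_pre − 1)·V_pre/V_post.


pts_pre = (1.053 − 1)·1000 = 53.0000
pts_post = 53.0000·37.8/30.1 = 66.5581
SG_post = 1 + 66.5581/1000

1.0666


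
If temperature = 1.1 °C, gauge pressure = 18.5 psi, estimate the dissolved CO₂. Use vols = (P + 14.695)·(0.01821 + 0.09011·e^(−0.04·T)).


vols = (18.5 + 14.695)·(0.01821 + 0.09011·e^(−0.04·1.1))

3.4669 volumes


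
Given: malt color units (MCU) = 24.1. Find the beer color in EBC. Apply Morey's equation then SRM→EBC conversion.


SRM = 1.4922·MCU^0.6859;  EBC = SRM·1.97
SRM = 1.4922·24.1^0.6859 = 13.2359
EBC = 13.2359·1.97

26.0747 EBC


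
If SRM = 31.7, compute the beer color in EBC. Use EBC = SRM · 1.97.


EBC = 31.7 · 1.97

62.4490 EBC


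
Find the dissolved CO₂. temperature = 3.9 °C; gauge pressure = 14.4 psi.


vols = (P + 14.695)·(0.01821 + 0.09011·e^(−0.04·T))
vols = (14.4 + 14.695)·(0.01821 + 0.09011·e^(−0.04·3.9))

2.7729 volumes


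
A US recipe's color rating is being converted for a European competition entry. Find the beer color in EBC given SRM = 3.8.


EBC = SRM · 1.97
EBC = 3.8 · 1.97

7.4860 EBC


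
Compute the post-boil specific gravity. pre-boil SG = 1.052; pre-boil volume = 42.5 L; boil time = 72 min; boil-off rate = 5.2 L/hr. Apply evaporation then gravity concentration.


V_post = V_pre − rate·(t/60);  SG_post = 1 + (SG_pre−1)·V_pre/V_post
V_post = 42.5 − 5.2·(72/60) = 36.2600
SG_post = 1 + (1.052 − 1)·42.5/36.2600

1.0609


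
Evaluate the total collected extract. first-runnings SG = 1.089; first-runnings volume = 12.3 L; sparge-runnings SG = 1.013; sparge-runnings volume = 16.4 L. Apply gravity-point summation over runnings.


total = Σ (SG_i − 1)·1000·V_i
first = (1.089 − 1)·1000·12.3 = 1094.7000
sparge = (1.013 − 1)·1000·16.4 = 213.2000
total = 1094.7000 + 213.2000

1307.9000 gravity·L


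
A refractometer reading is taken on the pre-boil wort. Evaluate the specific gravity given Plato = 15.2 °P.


SG = 259/(259 − P)
SG = 259/(259 − 15.2)

1.0623


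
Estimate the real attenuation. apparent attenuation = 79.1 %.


RA = AA · 0.8192
RA = 79.1 · 0.8192

64.7987 %


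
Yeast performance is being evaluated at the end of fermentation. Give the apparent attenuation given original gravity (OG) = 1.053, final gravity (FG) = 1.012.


AA = (OG − FG)/(OG − 1) · 100
AA = (1.053 − 1.012)/(1.053 − 1) · 100

77.3585 %


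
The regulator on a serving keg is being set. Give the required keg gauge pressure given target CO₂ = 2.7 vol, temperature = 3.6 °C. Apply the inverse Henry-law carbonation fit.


psi = vols/(0.01821 + 0.09011·e^(−0.04·T)) − 14.695
psi = 2.7/(0.01821 + 0.09011·e^(−0.04·3.6)) − 14.695

13.3613 psi


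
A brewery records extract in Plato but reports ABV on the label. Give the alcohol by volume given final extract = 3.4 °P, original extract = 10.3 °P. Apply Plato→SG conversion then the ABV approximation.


SG = 259/(259 − P);  ABV = (OG − FG)·131.25
OG = 259/(259 − 10.3) = 1.0414
FG = 259/(259 − 3.4) = 1.0133
ABV = (1.0414 − 1.0133)·131.25

3.6899 % ABV


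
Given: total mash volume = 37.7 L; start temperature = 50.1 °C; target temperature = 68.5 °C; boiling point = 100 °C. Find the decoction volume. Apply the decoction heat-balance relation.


V_dec = V_total·(T_target − T_start)/(T_boil − T_start)
V_dec = 37.7·(68.5 − 50.1)/(100 − 50.1)

13.9014 L


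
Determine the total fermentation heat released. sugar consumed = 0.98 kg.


Q = m_sugar · 590 kJ/kg
Q = 0.98 · 590

578.2000 kJ


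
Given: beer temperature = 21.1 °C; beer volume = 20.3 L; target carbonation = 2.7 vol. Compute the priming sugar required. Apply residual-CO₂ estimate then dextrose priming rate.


residual = 14.695·(0.01821 + 0.09011·e^(−0.04·T));  sugar = (target − residual)·4.0·V
residual = 14.695·(0.01821 + 0.09011·e^(−0.04·21.1)) = 0.8370
sugar = (2.7 − 0.8370)·4.0·20.3

151.2780 g


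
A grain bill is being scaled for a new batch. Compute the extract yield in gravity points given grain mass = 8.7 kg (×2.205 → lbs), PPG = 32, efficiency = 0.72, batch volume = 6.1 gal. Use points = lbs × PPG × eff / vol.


lbs = 8.7 × 2.205 = 19.1835
points = 19.1835 × 32 × 0.72 / 6.1

72.4570 points


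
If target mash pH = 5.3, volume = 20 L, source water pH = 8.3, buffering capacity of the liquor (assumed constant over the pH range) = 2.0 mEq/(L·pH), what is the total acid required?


acid = buffering capacity · (pH_source − pH_target) · V
acid = 2.0 · (8.3 − 5.3) · 20

120.0000 mEq


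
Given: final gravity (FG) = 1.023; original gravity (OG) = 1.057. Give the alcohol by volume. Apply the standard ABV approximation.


ABV = (OG − FG) · 131.25
ABV = (1.057 − 1.023) · 131.25

4.4625 % ABV


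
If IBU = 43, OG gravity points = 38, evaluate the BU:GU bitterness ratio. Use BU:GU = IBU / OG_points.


BU:GU = 43 / 38

1.1316


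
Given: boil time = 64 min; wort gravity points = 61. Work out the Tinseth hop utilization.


U = 1.65·0.000125^(GP/1000) · (1 − e^(−0.04·t))/4.15
bigness = 1.65·0.000125^(61/1000) = 0.9537
boil_factor = (1 − e^(−0.04·64))/4.15 = 0.2223
U = 0.9537 · 0.2223

0.2120


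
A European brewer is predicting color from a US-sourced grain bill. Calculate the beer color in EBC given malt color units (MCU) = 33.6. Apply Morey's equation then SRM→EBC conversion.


SRM = 1.4922·MCU^0.6859;  EBC = SRM·1.97
SRM = 1.4922·33.6^0.6859 = 16.6243
EBC = 16.6243·1.97

32.7499 EBC


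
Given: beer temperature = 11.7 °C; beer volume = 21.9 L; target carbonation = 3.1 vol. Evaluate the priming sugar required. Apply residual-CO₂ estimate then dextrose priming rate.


residual = 14.695·(0.01821 + 0.09011·e^(−0.04·T));  sugar = (target − residual)·4.0·V
residual = 14.695·(0.01821 + 0.09011·e^(−0.04·11.7)) = 1.0969
sugar = (3.1 − 1.0969)·4.0·21.9

175.4751 g


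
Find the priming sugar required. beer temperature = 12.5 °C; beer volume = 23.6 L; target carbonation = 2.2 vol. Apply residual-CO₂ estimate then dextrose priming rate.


residual = 14.695·(0.01821 + 0.09011·e^(−0.04·T));  sugar = (target − residual)·4.0·V
residual = 14.695·(0.01821 + 0.09011·e^(−0.04·12.5)) = 1.0707
sugar = (2.2 − 1.0707)·4.0·23.6

106.6018 g


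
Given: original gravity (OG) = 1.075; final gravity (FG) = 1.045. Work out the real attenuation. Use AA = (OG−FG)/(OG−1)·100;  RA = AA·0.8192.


AA = (1.075 − 1.045)/(1.075 − 1)·100 = 40.0000
RA = 40.0000·0.8192

32.7680 %


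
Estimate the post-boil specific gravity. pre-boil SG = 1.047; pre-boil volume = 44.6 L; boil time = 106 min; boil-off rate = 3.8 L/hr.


V_post = V_pre − rate·(t/60);  SG_post = 1 + (SG_pre−1)·V_pre/V_post
V_post = 44.6 − 3.8·(106/60) = 37.8867
SG_post = 1 + (1.047 − 1)·44.6/37.8867

1.0553


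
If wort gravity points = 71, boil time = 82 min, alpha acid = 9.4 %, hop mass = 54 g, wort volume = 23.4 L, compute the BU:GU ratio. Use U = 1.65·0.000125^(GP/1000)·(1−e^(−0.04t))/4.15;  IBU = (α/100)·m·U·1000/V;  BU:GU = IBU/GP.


U = 1.65·0.000125^(71/1000)·(1−e^(−0.04·82))/4.15 = 0.2021
IBU = (9.4/100)·54·0.2021·1000/23.4 = 43.8495
BU:GU = 43.8495/71

0.6176


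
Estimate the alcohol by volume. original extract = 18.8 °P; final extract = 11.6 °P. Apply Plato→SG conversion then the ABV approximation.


SG = 259/(259 − P);  ABV = (OG − FG)·131.25
OG = 259/(259 − 18.8) = 1.0783
FG = 259/(259 − 11.6) = 1.0469
ABV = (1.0783 − 1.0469)·131.25

4.1187 % ABV


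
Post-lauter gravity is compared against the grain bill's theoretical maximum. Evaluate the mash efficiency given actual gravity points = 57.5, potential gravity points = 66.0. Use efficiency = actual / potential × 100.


efficiency = 57.5 / 66.0 × 100

87.1212 %


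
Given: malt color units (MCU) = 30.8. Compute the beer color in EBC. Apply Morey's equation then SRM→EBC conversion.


SRM = 1.4922·MCU^0.6859;  EBC = SRM·1.97
SRM = 1.4922·30.8^0.6859 = 15.6612
EBC = 15.6612·1.97

30.8525 EBC


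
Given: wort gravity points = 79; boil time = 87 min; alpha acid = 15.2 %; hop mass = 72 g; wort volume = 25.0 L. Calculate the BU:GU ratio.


U = 1.65·0.000125^(GP/1000)·(1−e^(−0.04t))/4.15;  IBU = (α/100)·m·U·1000/V;  BU:GU = IBU/GP
U = 1.65·0.000125^(79/1000)·(1−e^(−0.04·87))/4.15 = 0.1895
IBU = (15.2/100)·72·0.1895·1000/25.0 = 82.9350
BU:GU = 82.9350/79

1.0498


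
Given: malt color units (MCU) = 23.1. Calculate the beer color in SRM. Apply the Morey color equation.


SRM = 1.4922 · MCU^0.6859
SRM = 1.4922 · 23.1^0.6859

12.8567 SRM


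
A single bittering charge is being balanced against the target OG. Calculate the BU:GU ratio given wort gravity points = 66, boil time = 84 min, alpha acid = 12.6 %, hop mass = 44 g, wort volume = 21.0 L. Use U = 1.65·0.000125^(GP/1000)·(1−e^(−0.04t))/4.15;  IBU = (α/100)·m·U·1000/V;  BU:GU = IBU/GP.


U = 1.65·0.000125^(66/1000)·(1−e^(−0.04·84))/4.15 = 0.2121
IBU = (12.6/100)·44·0.2121·1000/21.0 = 55.9864
BU:GU = 55.9864/66

0.8483


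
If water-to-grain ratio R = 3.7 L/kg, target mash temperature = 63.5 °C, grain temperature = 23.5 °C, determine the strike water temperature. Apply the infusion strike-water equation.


T_strike = (0.41/R)·(T_mash − T_grain) + T_mash
T_strike = (0.41/3.7)·(63.5 − 23.5) + 63.5

67.9324 °C


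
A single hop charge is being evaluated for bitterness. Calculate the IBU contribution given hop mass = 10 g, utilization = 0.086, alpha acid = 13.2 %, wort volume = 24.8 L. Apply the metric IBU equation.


IBU = (α/100)·mass·U·1000 / V
IBU = (13.2/100)·10·0.086·1000 / 24.8

4.5774 IBU


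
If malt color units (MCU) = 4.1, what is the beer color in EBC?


SRM = 1.4922·MCU^0.6859;  EBC = SRM·1.97
SRM = 1.4922·4.1^0.6859 = 3.9277
EBC = 3.9277·1.97

7.7375 EBC


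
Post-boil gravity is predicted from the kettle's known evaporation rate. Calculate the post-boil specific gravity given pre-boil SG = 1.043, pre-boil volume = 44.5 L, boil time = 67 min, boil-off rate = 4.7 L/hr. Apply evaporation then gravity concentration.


V_post = V_pre − rate·(t/60);  SG_post = 1 + (SG_pre−1)·V_pre/V_post
V_post = 44.5 − 4.7·(67/60) = 39.2517
SG_post = 1 + (1.043 − 1)·44.5/39.2517

1.0487


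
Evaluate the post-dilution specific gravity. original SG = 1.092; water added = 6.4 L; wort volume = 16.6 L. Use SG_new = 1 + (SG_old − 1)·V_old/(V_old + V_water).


pts = (1.092 − 1)·1000·16.6/(16.6 + 6.4) = 66.4000
SG_new = 1 + 66.4000/1000

1.0664


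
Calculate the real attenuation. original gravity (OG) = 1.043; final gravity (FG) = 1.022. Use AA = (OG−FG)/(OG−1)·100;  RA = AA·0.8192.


AA = (1.043 − 1.022)/(1.043 − 1)·100 = 48.8372
RA = 48.8372·0.8192

40.0074 %


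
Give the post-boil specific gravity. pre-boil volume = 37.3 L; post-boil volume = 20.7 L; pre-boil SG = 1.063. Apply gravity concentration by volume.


SG_post = 1 + (SG_pre − 1)·V_pre/V_post
pts_pre = (1.063 − 1)·1000 = 63.0000
pts_post = 63.0000·37.3/20.7 = 113.5217
SG_post = 1 + 113.5217/1000

1.1135


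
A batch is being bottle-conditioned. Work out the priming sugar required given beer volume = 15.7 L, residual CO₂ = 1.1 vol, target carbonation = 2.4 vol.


sugar = (target − residual)·4.0·V
sugar = (2.4 − 1.1)·4.0·15.7

81.6400 g


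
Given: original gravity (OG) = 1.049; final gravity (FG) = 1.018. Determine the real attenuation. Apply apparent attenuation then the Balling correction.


AA = (OG−FG)/(OG−1)·100;  RA = AA·0.8192
AA = (1.049 − 1.018)/(1.049 − 1)·100 = 63.2653
RA = 63.2653·0.8192

51.8269 %


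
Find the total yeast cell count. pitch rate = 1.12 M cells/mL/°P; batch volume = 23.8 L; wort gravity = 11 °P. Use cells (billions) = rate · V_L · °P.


cells = 1.12 · 23.8 · 11

293.2160 billion cells


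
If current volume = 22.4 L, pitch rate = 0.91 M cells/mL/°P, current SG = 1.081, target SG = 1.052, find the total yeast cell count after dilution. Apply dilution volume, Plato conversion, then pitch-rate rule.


V_w = V·((SG_c−1)/(SG_t−1)−1);  °P = 259 − 259/SG_t;  cells = rate·(V+V_w)·°P
V_w = 22.4·((1.081−1)/(1.052−1)−1) = 12.4923
V_final = 22.4 + 12.4923 = 34.8923
°P = 259 − 259/1.052 = 12.8023
cells = 0.91·34.8923·12.8023

406.4980 billion cells


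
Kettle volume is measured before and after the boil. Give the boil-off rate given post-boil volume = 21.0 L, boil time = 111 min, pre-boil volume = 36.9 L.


rate = (V_pre − V_post) / (t_min/60)
rate = (36.9 − 21.0) / (111/60)

8.5946 L/hr


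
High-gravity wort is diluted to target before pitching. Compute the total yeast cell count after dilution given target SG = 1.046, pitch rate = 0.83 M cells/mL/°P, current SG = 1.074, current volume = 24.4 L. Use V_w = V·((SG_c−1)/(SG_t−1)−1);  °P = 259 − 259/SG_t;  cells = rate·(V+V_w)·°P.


V_w = 24.4·((1.074−1)/(1.046−1)−1) = 14.8522
V_final = 24.4 + 14.8522 = 39.2522
°P = 259 − 259/1.046 = 11.3901
cells = 0.83·39.2522·11.3901

371.0801 billion cells


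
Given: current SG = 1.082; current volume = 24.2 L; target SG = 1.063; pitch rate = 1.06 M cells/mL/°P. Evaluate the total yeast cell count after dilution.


V_w = V·((SG_c−1)/(SG_t−1)−1);  °P = 259 − 259/SG_t;  cells = rate·(V+V_w)·°P
V_w = 24.2·((1.082−1)/(1.063−1)−1) = 7.2984
V_final = 24.2 + 7.2984 = 31.4984
°P = 259 − 259/1.063 = 15.3500
cells = 1.06·31.4984·15.3500

512.5091 billion cells


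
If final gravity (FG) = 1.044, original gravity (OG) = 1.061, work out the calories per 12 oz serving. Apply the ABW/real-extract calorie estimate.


ABW = (OG−FG)·131.25·0.79/FG;  °P = 259 − 259/SG (for OG→OE and FG→AE);  RE = 0.1808·OE + 0.8192·AE;  Cal = (6.9·ABW + 4·(RE−0.1))·FG·3.55
ABW = (1.061 − 1.044)·131.25·0.79/1.044 = 1.6884
OE = 259 − 259/1.061 = 14.8907 °P
AE = 259 − 259/1.044 = 10.9157 °P
RE = 0.1808·14.8907 + 0.8192·10.9157 = 11.6344 °P
Cal = (6.9·1.6884 + 4·(11.6344−0.1))·1.044·3.55

214.1719 kcal


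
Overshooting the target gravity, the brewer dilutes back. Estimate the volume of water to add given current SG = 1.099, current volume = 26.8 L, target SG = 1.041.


V_water = V·((SG_curr − 1)/(SG_target − 1) − 1)
V_water = 26.8·((1.099 − 1)/(1.041 − 1) − 1)

37.9122 L


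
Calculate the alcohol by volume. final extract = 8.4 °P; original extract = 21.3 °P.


SG = 259/(259 − P);  ABV = (OG − FG)·131.25
OG = 259/(259 − 21.3) = 1.0896
FG = 259/(259 − 8.4) = 1.0335
ABV = (1.0896 − 1.0335)·131.25

7.3617 % ABV


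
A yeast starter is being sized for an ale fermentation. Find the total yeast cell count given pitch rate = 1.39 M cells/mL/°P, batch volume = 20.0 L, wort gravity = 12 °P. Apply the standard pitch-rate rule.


cells (billions) = rate · V_L · °P
cells = 1.39 · 20.0 · 12

333.6000 billion cells


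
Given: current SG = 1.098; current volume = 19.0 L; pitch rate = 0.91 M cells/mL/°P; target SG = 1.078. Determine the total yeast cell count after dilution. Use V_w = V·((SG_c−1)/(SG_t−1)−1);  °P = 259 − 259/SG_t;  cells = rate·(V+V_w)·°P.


V_w = 19.0·((1.098−1)/(1.078−1)−1) = 4.8718
V_final = 19.0 + 4.8718 = 23.8718
°P = 259 − 259/1.078 = 18.7403
cells = 0.91·23.8718·18.7403

407.1009 billion cells


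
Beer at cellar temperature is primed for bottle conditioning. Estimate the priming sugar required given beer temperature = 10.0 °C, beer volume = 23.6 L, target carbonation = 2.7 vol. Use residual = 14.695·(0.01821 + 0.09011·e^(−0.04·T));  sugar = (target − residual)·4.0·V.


residual = 14.695·(0.01821 + 0.09011·e^(−0.04·10.0)) = 1.1552
sugar = (2.7 − 1.1552)·4.0·23.6

145.8281 g


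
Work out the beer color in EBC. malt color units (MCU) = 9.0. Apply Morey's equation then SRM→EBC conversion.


SRM = 1.4922·MCU^0.6859;  EBC = SRM·1.97
SRM = 1.4922·9.0^0.6859 = 6.7351
EBC = 6.7351·1.97

13.2681 EBC


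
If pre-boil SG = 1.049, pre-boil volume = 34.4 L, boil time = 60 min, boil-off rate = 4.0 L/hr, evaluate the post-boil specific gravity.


V_post = V_pre − rate·(t/60);  SG_post = 1 + (SG_pre−1)·V_pre/V_post
V_post = 34.4 − 4.0·(60/60) = 30.4000
SG_post = 1 + (1.049 − 1)·34.4/30.4000

1.0554


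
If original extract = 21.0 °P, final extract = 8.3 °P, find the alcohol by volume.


SG = 259/(259 − P);  ABV = (OG − FG)·131.25
OG = 259/(259 − 21.0) = 1.0882
FG = 259/(259 − 8.3) = 1.0331
ABV = (1.0882 − 1.0331)·131.25

7.2355 % ABV


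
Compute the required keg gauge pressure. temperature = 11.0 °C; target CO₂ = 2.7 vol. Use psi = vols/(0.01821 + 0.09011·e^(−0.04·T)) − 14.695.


psi = 2.7/(0.01821 + 0.09011·e^(−0.04·11.0)) − 14.695

20.7176 psi


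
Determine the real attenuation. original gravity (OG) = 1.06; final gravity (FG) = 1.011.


AA = (OG−FG)/(OG−1)·100;  RA = AA·0.8192
AA = (1.06 − 1.011)/(1.06 − 1)·100 = 81.6667
RA = 81.6667·0.8192

66.9013 %


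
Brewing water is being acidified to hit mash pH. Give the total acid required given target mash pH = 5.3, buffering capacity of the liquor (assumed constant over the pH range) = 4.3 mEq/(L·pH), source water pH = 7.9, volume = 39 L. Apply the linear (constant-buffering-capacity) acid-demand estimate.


acid = buffering capacity · (pH_source − pH_target) · V
acid = 4.3 · (7.9 − 5.3) · 39

436.0200 mEq


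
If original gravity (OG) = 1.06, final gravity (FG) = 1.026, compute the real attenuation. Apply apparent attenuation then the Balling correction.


AA = (OG−FG)/(OG−1)·100;  RA = AA·0.8192
AA = (1.06 − 1.026)/(1.06 − 1)·100 = 56.6667
RA = 56.6667·0.8192

46.4213 %


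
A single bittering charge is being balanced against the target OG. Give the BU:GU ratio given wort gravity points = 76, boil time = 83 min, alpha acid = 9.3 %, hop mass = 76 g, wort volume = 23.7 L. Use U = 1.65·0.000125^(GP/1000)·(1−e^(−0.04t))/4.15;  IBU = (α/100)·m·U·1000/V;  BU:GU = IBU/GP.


U = 1.65·0.000125^(76/1000)·(1−e^(−0.04·83))/4.15 = 0.1936
IBU = (9.3/100)·76·0.1936·1000/23.7 = 57.7241
BU:GU = 57.7241/76

0.7595


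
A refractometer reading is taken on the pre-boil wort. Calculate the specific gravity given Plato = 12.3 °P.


SG = 259/(259 − P)
SG = 259/(259 − 12.3)

1.0499


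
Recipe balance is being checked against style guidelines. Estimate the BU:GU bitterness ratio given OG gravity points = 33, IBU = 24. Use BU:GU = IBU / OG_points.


BU:GU = 24 / 33

0.7273


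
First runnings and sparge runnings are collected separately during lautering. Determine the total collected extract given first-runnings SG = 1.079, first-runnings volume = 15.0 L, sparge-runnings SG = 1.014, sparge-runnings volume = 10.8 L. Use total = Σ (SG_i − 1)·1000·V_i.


first = (1.079 − 1)·1000·15.0 = 1185.0000
sparge = (1.014 − 1)·1000·10.8 = 151.2000
total = 1185.0000 + 151.2000

1336.2000 gravity·L


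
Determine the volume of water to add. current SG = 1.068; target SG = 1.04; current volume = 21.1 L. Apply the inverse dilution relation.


V_water = V·((SG_curr − 1)/(SG_target − 1) − 1)
V_water = 21.1·((1.068 − 1)/(1.04 − 1) − 1)

14.7700 L


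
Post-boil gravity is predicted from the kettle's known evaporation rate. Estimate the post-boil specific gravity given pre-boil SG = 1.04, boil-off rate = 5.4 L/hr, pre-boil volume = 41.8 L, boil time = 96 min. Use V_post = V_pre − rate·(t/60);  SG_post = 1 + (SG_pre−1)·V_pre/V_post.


V_post = 41.8 − 5.4·(96/60) = 33.1600
SG_post = 1 + (1.04 − 1)·41.8/33.1600

1.0504


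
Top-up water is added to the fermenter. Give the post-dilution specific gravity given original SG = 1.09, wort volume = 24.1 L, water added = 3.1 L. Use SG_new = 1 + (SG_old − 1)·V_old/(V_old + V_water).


pts = (1.09 − 1)·1000·24.1/(24.1 + 3.1) = 79.7426
SG_new = 1 + 79.7426/1000

1.0797


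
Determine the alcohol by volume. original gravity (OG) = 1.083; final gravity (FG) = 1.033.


ABV = (OG − FG) · 131.25
ABV = (1.083 − 1.033) · 131.25

6.5625 % ABV


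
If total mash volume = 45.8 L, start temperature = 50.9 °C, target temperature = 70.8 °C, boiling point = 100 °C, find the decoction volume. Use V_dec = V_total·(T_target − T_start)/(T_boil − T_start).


V_dec = 45.8·(70.8 − 50.9)/(100 − 50.9)

18.5625 L


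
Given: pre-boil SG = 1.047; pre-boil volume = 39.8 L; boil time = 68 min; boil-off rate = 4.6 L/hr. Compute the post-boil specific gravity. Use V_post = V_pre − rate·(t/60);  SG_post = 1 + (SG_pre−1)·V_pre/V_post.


V_post = 39.8 − 4.6·(68/60) = 34.5867
SG_post = 1 + (1.047 − 1)·39.8/34.5867

1.0541


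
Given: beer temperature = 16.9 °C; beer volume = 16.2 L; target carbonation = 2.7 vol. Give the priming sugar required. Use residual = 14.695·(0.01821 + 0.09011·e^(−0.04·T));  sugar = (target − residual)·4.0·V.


residual = 14.695·(0.01821 + 0.09011·e^(−0.04·16.9)) = 0.9411
sugar = (2.7 − 0.9411)·4.0·16.2

113.9748 g


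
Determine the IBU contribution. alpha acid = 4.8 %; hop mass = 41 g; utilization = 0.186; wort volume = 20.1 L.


IBU = (α/100)·mass·U·1000 / V
IBU = (4.8/100)·41·0.186·1000 / 20.1

18.2113 IBU


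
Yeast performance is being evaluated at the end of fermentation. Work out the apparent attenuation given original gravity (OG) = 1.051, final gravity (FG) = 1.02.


AA = (OG − FG)/(OG − 1) · 100
AA = (1.051 − 1.02)/(1.051 − 1) · 100

60.7843 %


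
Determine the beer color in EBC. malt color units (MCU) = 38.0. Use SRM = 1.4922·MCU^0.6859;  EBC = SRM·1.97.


SRM = 1.4922·38.0^0.6859 = 18.0884
EBC = 18.0884·1.97

35.6342 EBC


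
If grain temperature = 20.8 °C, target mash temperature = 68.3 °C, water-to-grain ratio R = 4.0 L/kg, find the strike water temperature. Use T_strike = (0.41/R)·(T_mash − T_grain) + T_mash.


T_strike = (0.41/4.0)·(68.3 − 20.8) + 68.3

73.1688 °C


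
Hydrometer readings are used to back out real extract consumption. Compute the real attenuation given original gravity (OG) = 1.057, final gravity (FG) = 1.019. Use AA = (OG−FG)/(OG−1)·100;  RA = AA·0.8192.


AA = (1.057 − 1.019)/(1.057 − 1)·100 = 66.6667
RA = 66.6667·0.8192

54.6133 %


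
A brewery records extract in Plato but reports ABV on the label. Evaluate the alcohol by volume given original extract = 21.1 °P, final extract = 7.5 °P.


SG = 259/(259 − P);  ABV = (OG − FG)·131.25
OG = 259/(259 − 21.1) = 1.0887
FG = 259/(259 − 7.5) = 1.0298
ABV = (1.0887 − 1.0298)·131.25

7.7269 % ABV


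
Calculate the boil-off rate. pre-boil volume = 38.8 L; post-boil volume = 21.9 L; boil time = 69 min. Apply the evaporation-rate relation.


rate = (V_pre − V_post) / (t_min/60)
rate = (38.8 − 21.9) / (69/60)

14.6957 L/hr


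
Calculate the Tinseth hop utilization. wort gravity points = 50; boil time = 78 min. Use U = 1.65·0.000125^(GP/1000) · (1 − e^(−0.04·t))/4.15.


bigness = 1.65·0.000125^(50/1000) = 1.0528
boil_factor = (1 − e^(−0.04·78))/4.15 = 0.2303
U = 1.0528 · 0.2303

0.2425


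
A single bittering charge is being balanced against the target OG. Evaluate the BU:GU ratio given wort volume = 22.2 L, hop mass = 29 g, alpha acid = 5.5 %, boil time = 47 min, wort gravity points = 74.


U = 1.65·0.000125^(GP/1000)·(1−e^(−0.04t))/4.15;  IBU = (α/100)·m·U·1000/V;  BU:GU = IBU/GP
U = 1.65·0.000125^(74/1000)·(1−e^(−0.04·47))/4.15 = 0.1733
IBU = (5.5/100)·29·0.1733·1000/22.2 = 12.4483
BU:GU = 12.4483/74

0.1682


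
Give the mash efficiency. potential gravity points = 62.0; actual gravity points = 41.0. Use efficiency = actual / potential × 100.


efficiency = 41.0 / 62.0 × 100

66.1290 %


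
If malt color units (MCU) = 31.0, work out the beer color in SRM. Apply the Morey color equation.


SRM = 1.4922 · MCU^0.6859
SRM = 1.4922 · 31.0^0.6859

15.7308 SRM


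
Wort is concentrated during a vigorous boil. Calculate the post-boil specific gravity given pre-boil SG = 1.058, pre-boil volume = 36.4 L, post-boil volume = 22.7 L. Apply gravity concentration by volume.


SG_post = 1 + (SG_pre − 1)·V_pre/V_post
pts_pre = (1.058 − 1)·1000 = 58.0000
pts_post = 58.0000·36.4/22.7 = 93.0044
SG_post = 1 + 93.0044/1000

1.0930


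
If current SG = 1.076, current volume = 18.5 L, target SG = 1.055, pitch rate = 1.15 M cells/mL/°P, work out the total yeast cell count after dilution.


V_w = V·((SG_c−1)/(SG_t−1)−1);  °P = 259 − 259/SG_t;  cells = rate·(V+V_w)·°P
V_w = 18.5·((1.076−1)/(1.055−1)−1) = 7.0636
V_final = 18.5 + 7.0636 = 25.5636
°P = 259 − 259/1.055 = 13.5024
cells = 1.15·25.5636·13.5024

396.9451 billion cells


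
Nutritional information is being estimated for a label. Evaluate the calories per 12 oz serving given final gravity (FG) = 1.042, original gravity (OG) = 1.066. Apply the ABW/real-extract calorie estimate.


ABW = (OG−FG)·131.25·0.79/FG;  °P = 259 − 259/SG (for OG→OE and FG→AE);  RE = 0.1808·OE + 0.8192·AE;  Cal = (6.9·ABW + 4·(RE−0.1))·FG·3.55
ABW = (1.066 − 1.042)·131.25·0.79/1.042 = 2.3882
OE = 259 − 259/1.066 = 16.0356 °P
AE = 259 − 259/1.042 = 10.4395 °P
RE = 0.1808·16.0356 + 0.8192·10.4395 = 11.4513 °P
Cal = (6.9·2.3882 + 4·(11.4513−0.1))·1.042·3.55

228.9144 kcal


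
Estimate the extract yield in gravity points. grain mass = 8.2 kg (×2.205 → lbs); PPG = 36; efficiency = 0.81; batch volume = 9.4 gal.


points = lbs × PPG × eff / vol
lbs = 8.2 × 2.205 = 18.0810
points = 18.0810 × 36 × 0.81 / 9.4

56.0896 points


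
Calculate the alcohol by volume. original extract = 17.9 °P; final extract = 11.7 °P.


SG = 259/(259 − P);  ABV = (OG − FG)·131.25
OG = 259/(259 − 17.9) = 1.0742
FG = 259/(259 − 11.7) = 1.0473
ABV = (1.0742 − 1.0473)·131.25

3.5348 % ABV


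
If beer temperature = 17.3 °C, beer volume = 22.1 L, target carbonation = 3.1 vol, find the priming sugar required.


residual = 14.695·(0.01821 + 0.09011·e^(−0.04·T));  sugar = (target − residual)·4.0·V
residual = 14.695·(0.01821 + 0.09011·e^(−0.04·17.3)) = 0.9304
sugar = (3.1 − 0.9304)·4.0·22.1

191.7892 g


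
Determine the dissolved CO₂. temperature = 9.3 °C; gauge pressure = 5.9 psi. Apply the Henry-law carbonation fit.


vols = (P + 14.695)·(0.01821 + 0.09011·e^(−0.04·T))
vols = (5.9 + 14.695)·(0.01821 + 0.09011·e^(−0.04·9.3))

1.6543 volumes


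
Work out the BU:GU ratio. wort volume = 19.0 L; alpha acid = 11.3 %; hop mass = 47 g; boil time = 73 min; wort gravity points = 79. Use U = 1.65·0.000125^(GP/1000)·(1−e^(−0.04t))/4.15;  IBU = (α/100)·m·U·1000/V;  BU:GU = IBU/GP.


U = 1.65·0.000125^(79/1000)·(1−e^(−0.04·73))/4.15 = 0.1849
IBU = (11.3/100)·47·0.1849·1000/19.0 = 51.6935
BU:GU = 51.6935/79

0.6543


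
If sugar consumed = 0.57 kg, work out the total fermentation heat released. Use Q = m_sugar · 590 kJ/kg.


Q = 0.57 · 590

336.3000 kJ


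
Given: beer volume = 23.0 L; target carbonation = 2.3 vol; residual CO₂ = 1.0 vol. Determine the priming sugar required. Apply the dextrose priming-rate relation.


sugar = (target − residual)·4.0·V
sugar = (2.3 − 1.0)·4.0·23.0

119.6000 g


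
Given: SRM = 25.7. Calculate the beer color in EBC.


EBC = SRM · 1.97
EBC = 25.7 · 1.97

50.6290 EBC


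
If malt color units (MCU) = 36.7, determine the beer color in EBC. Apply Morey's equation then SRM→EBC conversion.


SRM = 1.4922·MCU^0.6859;  EBC = SRM·1.97
SRM = 1.4922·36.7^0.6859 = 17.6617
EBC = 17.6617·1.97

34.7935 EBC


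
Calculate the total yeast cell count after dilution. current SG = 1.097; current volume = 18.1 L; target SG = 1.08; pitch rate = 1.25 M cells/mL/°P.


V_w = V·((SG_c−1)/(SG_t−1)−1);  °P = 259 − 259/SG_t;  cells = rate·(V+V_w)·°P
V_w = 18.1·((1.097−1)/(1.08−1)−1) = 3.8462
V_final = 18.1 + 3.8462 = 21.9462
°P = 259 − 259/1.08 = 19.1852
cells = 1.25·21.9462·19.1852

526.3036 billion cells


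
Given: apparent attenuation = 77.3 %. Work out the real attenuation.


RA = AA · 0.8192
RA = 77.3 · 0.8192

63.3242 %


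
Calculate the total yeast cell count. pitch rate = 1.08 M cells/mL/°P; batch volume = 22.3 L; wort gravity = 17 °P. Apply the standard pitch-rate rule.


cells (billions) = rate · V_L · °P
cells = 1.08 · 22.3 · 17

409.4280 billion cells


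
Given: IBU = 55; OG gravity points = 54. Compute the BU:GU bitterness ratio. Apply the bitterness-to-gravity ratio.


BU:GU = IBU / OG_points
BU:GU = 55 / 54

1.0185


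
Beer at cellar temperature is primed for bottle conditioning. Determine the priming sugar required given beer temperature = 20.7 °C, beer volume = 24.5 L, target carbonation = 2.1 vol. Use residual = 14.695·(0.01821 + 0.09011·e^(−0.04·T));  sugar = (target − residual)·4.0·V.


residual = 14.695·(0.01821 + 0.09011·e^(−0.04·20.7)) = 0.8462
sugar = (2.1 − 0.8462)·4.0·24.5

122.8769 g


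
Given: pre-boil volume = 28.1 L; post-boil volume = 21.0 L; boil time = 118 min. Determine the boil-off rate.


rate = (V_pre − V_post) / (t_min/60)
rate = (28.1 − 21.0) / (118/60)

3.6102 L/hr
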